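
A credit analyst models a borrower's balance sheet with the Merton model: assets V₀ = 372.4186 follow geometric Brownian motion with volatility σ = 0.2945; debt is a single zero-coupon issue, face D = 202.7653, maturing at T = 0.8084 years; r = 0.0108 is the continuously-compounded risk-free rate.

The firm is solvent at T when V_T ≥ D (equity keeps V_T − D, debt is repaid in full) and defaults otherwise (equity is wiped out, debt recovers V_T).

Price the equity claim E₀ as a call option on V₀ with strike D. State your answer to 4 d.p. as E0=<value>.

E0=171.6577

d₁ = [ln(V₀/D) + (r + σ²/2)T] / (σ√T)
   = [ln(372.4186/202.7653) + (0.0108 + 0.5·0.2945²)·0.8084] / (0.2945·√0.8084)
   = [0.607969 + 0.043787] / 0.264788 = 2.461426
d₂ = d₁ − σ√T = 2.461426 − 0.264788 = 2.196638
N(d₁) = 0.993081,  N(d₂) = 0.985977,  e^(−rT) = 0.991307
E₀ = V₀·N(d₁) − D·e^(−rT)·N(d₂)
   = 372.4186·0.993081 − 202.7653·0.991307·0.985977 = 171.657700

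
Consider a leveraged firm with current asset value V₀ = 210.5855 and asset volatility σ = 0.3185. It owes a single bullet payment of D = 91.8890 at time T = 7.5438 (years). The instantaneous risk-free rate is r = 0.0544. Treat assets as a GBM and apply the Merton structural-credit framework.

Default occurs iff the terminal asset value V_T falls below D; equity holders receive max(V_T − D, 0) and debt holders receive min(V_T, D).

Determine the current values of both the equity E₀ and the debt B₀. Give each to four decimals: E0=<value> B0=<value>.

E0=152.8967 B0=57.6888

d₁ = [ln(V₀/D) + (r + σ²/2)T] / (σ√T)
   = [ln(210.5855/91.8890) + (0.0544 + 0.5·0.3185²)·7.5438] / (0.3185·√7.5438)
   = [0.829310 + 0.793013] / 0.874791 = 1.854526
d₂ = d₁ − σ√T = 1.854526 − 0.874791 = 0.979734
N(d₁) = 0.968168,  N(d₂) = 0.836391,  e^(−rT) = 0.663396
E₀ = V₀·N(d₁) − D·e^(−rT)·N(d₂)
   = 210.5855·0.968168 − 91.8890·0.663396·0.836391 = 152.896711
B₀ = V₀ − E₀ = 210.5855 − 152.896711 = 57.688789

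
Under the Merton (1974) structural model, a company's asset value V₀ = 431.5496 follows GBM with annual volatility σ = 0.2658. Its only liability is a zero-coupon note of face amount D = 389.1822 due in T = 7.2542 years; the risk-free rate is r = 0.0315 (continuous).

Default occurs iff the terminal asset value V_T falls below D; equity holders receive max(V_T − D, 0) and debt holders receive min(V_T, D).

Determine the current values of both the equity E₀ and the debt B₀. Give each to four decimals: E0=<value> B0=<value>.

E0=174.9254 B0=256.6242

d₁ = [ln(V₀/D) + (r + σ²/2)T] / (σ√T)
   = [ln(431.5496/389.1822) + (0.0315 + 0.5·0.2658²)·7.2542] / (0.2658·√7.2542)
   = [0.103335 + 0.484761] / 0.715896 = 0.821482
d₂ = d₁ − σ√T = 0.821482 − 0.715896 = 0.105586
N(d₁) = 0.794314,  N(d₂) = 0.542045,  e^(−rT) = 0.795720
E₀ = V₀·N(d₁) − D·e^(−rT)·N(d₂)
   = 431.5496·0.794314 − 389.1822·0.795720·0.542045 = 174.925396
B₀ = V₀ − E₀ = 431.5496 − 174.925396 = 256.624204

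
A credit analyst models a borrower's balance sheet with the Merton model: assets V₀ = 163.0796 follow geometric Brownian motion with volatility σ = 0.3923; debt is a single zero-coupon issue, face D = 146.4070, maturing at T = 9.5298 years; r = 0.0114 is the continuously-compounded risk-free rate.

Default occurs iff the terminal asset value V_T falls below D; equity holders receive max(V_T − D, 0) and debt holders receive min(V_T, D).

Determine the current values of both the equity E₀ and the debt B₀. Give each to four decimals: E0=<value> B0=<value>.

E0=83.8153 B0=79.2643

d₁ = [ln(V₀/D) + (r + σ²/2)T] / (σ√T)
   = [ln(163.0796/146.4070) + (0.0114 + 0.5·0.3923²)·9.5298] / (0.3923·√9.5298)
   = [0.107848 + 0.841954] / 1.211045 = 0.784284
d₂ = d₁ − σ√T = 0.784284 − 1.211045 = -0.426761
N(d₁) = 0.783563,  N(d₂) = 0.334777,  e^(−rT) = 0.897054
E₀ = V₀·N(d₁) − D·e^(−rT)·N(d₂)
   = 163.0796·0.783563 − 146.4070·0.897054·0.334777 = 83.815300
B₀ = V₀ − E₀ = 163.0796 − 83.815300 = 79.264300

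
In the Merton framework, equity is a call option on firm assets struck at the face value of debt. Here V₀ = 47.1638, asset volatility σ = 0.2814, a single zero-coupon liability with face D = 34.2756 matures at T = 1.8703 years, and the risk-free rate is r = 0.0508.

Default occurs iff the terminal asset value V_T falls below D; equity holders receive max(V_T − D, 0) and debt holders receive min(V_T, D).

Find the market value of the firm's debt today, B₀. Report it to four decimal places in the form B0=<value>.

B0=30.1208

d₁ = [ln(V₀/D) + (r + σ²/2)T] / (σ√T)
   = [ln(47.1638/34.2756) + (0.0508 + 0.5·0.2814²)·1.8703] / (0.2814·√1.8703)
   = [0.319193 + 0.169062] / 0.384840 = 1.268723
d₂ = d₁ − σ√T = 1.268723 − 0.384840 = 0.883884
N(d₁) = 0.897730,  N(d₂) = 0.811620,  e^(−rT) = 0.909363
E₀ = V₀·N(d₁) − D·e^(−rT)·N(d₂)
   = 47.1638·0.897730 − 34.2756·0.909363·0.811620 = 17.043002
B₀ = V₀ − E₀ = 47.1638 − 17.043002 = 30.120798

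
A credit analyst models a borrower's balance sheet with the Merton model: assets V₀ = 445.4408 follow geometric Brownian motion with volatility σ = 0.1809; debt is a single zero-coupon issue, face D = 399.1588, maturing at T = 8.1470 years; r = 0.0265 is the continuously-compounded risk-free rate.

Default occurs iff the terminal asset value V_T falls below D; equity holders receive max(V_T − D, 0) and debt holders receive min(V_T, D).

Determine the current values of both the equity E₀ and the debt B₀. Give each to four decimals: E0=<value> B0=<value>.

d₁ = [ln(V₀/D) + (r + σ²/2)T] / (σ√T)
   = [ln(445.4408/399.1588) + (0.0265 + 0.5·0.1809²)·8.1470] / (0.1809·√8.1470)
   = [0.109705 + 0.349200] / 0.516342 = 0.888762
d₂ = d₁ − σ√T = 0.888762 − 0.516342 = 0.372420
N(d₁) = 0.812934,  N(d₂) = 0.645210,  e^(−rT) = 0.805820
E₀ = V₀·N(d₁) − D·e^(−rT)·N(d₂)
   = 445.4408·0.812934 − 399.1588·0.805820·0.645210 = 154.582454
B₀ = V₀ − E₀ = 445.4408 − 154.582454 = 290.858346

E0=154.5825 B0=290.8583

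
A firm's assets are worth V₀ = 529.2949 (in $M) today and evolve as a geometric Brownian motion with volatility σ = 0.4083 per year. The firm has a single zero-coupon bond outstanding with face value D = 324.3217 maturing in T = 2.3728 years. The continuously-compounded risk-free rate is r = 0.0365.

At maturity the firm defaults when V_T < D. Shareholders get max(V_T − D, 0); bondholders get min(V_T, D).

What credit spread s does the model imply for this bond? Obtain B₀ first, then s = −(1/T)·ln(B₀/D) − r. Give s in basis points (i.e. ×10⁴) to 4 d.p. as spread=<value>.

spread=348.1925

d₁ = [ln(V₀/D) + (r + σ²/2)T] / (σ√T)
   = [ln(529.2949/324.3217) + (0.0365 + 0.5·0.4083²)·2.3728] / (0.4083·√2.3728)
   = [0.489810 + 0.284391] / 0.628941 = 1.230959
d₂ = d₁ − σ√T = 1.230959 − 0.628941 = 0.602018
N(d₁) = 0.890831,  N(d₂) = 0.726419,  e^(−rT) = 0.917037
E₀ = V₀·N(d₁) − D·e^(−rT)·N(d₂)
   = 529.2949·0.890831 − 324.3217·0.917037·0.726419 = 255.464319
B₀ = V₀ − E₀ = 529.2949 − 255.464319 = 273.830581
spread = −(1/T)·ln(B₀/D) − r = −(1/2.3728)·ln(273.830581/324.3217) − 0.0365 = 0.03481925
in basis points: 0.03481925 × 10⁴ = 348.1925 bp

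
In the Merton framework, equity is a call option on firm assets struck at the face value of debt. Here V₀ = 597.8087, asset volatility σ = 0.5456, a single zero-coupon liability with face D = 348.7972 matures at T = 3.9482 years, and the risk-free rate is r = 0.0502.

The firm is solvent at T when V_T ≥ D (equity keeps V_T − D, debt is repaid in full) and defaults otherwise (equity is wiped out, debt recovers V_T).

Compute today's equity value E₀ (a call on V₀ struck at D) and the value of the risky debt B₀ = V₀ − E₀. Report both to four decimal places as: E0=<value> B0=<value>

E0=372.8088 B0=224.9999

d₁ = [ln(V₀/D) + (r + σ²/2)T] / (σ√T)
   = [ln(597.8087/348.7972) + (0.0502 + 0.5·0.5456²)·3.9482] / (0.5456·√3.9482)
   = [0.538780 + 0.785848] / 1.084111 = 1.221856
d₂ = d₁ − σ√T = 1.221856 − 1.084111 = 0.137745
N(d₁) = 0.889119,  N(d₂) = 0.554779,  e^(−rT) = 0.820206
E₀ = V₀·N(d₁) − D·e^(−rT)·N(d₂)
   = 597.8087·0.889119 − 348.7972·0.820206·0.554779 = 372.808816
B₀ = V₀ − E₀ = 597.8087 − 372.808816 = 224.999884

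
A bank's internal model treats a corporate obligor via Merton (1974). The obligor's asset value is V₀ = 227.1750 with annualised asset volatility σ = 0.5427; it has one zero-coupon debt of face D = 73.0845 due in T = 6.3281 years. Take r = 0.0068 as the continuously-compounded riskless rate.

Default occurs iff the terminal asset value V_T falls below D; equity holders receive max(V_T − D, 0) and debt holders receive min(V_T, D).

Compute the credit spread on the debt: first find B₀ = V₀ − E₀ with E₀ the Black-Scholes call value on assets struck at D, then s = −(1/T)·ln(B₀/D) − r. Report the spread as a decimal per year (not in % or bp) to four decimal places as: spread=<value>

d₁ = [ln(V₀/D) + (r + σ²/2)T] / (σ√T)
   = [ln(227.1750/73.0845) + (0.0068 + 0.5·0.5427²)·6.3281] / (0.5427·√6.3281)
   = [1.134104 + 0.974917] / 1.365201 = 1.544844
d₂ = d₁ − σ√T = 1.544844 − 1.365201 = 0.179643
N(d₁) = 0.938808,  N(d₂) = 0.571284,  e^(−rT) = 0.957882
E₀ = V₀·N(d₁) − D·e^(−rT)·N(d₂)
   = 227.1750·0.938808 − 73.0845·0.957882·0.571284 = 173.280249
B₀ = V₀ − E₀ = 227.1750 − 173.280249 = 53.894751
spread = −(1/T)·ln(B₀/D) − r = −(1/6.3281)·ln(53.894751/73.0845) − 0.0068 = 0.04133186

spread=0.0413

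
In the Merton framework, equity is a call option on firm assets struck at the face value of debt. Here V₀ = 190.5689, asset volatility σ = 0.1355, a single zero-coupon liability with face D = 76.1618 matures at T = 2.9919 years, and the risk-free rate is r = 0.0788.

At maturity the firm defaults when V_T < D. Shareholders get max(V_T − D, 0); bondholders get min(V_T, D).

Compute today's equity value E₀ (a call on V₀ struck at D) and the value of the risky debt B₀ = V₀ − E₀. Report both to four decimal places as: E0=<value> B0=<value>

d₁ = [ln(V₀/D) + (r + σ²/2)T] / (σ√T)
   = [ln(190.5689/76.1618) + (0.0788 + 0.5·0.1355²)·2.9919] / (0.1355·√2.9919)
   = [0.917154 + 0.263228] / 0.234376 = 5.036277
d₂ = d₁ − σ√T = 5.036277 − 0.234376 = 4.801901
N(d₁) = 1.000000,  N(d₂) = 0.999999,  e^(−rT) = 0.789969
E₀ = V₀·N(d₁) − D·e^(−rT)·N(d₂)
   = 190.5689·1.000000 − 76.1618·0.789969·0.999999 = 130.403450
B₀ = V₀ − E₀ = 190.5689 − 130.403450 = 60.165450

E0=130.4034 B0=60.1655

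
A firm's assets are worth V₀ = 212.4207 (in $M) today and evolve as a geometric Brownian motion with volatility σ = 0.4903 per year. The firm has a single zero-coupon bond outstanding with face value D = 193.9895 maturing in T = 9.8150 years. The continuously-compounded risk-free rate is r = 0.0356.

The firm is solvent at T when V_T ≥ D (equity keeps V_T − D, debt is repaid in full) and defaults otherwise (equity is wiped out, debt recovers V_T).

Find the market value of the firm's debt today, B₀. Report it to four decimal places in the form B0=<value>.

B0=74.0714

d₁ = [ln(V₀/D) + (r + σ²/2)T] / (σ√T)
   = [ln(212.4207/193.9895) + (0.0356 + 0.5·0.4903²)·9.8150] / (0.4903·√9.8150)
   = [0.090765 + 1.529148] / 1.536056 = 1.054592
d₂ = d₁ − σ√T = 1.054592 − 1.536056 = -0.481464
N(d₁) = 0.854194,  N(d₂) = 0.315093,  e^(−rT) = 0.705101
E₀ = V₀·N(d₁) − D·e^(−rT)·N(d₂)
   = 212.4207·0.854194 − 193.9895·0.705101·0.315093 = 138.349318
B₀ = V₀ − E₀ = 212.4207 − 138.349318 = 74.071382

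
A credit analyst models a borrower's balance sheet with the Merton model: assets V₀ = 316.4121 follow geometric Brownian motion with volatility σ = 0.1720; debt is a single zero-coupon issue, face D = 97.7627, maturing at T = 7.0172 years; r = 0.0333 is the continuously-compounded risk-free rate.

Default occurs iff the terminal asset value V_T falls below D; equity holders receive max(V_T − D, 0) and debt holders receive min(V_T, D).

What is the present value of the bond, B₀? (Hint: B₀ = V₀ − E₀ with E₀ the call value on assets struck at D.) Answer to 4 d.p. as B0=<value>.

d₁ = [ln(V₀/D) + (r + σ²/2)T] / (σ√T)
   = [ln(316.4121/97.7627) + (0.0333 + 0.5·0.1720²)·7.0172] / (0.1720·√7.0172)
   = [1.174502 + 0.337471] / 0.455628 = 3.318439
d₂ = d₁ − σ√T = 3.318439 − 0.455628 = 2.862811
N(d₁) = 0.999547,  N(d₂) = 0.997900,  e^(−rT) = 0.791621
E₀ = V₀·N(d₁) − D·e^(−rT)·N(d₂)
   = 316.4121·0.999547 − 97.7627·0.791621·0.997900 = 239.040382
B₀ = V₀ − E₀ = 316.4121 − 239.040382 = 77.371718

B0=77.3717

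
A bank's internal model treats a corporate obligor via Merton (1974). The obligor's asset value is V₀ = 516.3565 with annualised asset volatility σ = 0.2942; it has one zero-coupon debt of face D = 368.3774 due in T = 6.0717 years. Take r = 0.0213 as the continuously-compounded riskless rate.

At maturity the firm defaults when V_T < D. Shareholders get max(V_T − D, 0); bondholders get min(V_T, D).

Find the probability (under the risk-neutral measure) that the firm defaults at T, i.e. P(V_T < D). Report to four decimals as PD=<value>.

PD=0.3891

d₁ = [ln(V₀/D) + (r + σ²/2)T] / (σ√T)
   = [ln(516.3565/368.3774) + (0.0213 + 0.5·0.2942²)·6.0717] / (0.2942·√6.0717)
   = [0.337689 + 0.392091] / 0.724933 = 1.006687
d₂ = d₁ − σ√T = 1.006687 − 0.724933 = 0.281754
risk-neutral PD = N(−d₂) = N(-0.281754) = 0.389066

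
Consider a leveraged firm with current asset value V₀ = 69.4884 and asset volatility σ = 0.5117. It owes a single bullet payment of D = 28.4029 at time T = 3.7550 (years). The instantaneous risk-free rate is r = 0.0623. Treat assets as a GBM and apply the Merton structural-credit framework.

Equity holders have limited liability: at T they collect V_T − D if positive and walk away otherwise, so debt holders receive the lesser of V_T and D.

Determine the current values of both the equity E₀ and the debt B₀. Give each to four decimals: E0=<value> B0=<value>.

E0=49.3081 B0=20.1803

d₁ = [ln(V₀/D) + (r + σ²/2)T] / (σ√T)
   = [ln(69.4884/28.4029) + (0.0623 + 0.5·0.5117²)·3.7550] / (0.5117·√3.7550)
   = [0.894669 + 0.725535] / 0.991563 = 1.633990
d₂ = d₁ − σ√T = 1.633990 − 0.991563 = 0.642426
N(d₁) = 0.948869,  N(d₂) = 0.739702,  e^(−rT) = 0.791412
E₀ = V₀·N(d₁) − D·e^(−rT)·N(d₂)
   = 69.4884·0.948869 − 28.4029·0.791412·0.739702 = 49.308110
B₀ = V₀ − E₀ = 69.4884 − 49.308110 = 20.180290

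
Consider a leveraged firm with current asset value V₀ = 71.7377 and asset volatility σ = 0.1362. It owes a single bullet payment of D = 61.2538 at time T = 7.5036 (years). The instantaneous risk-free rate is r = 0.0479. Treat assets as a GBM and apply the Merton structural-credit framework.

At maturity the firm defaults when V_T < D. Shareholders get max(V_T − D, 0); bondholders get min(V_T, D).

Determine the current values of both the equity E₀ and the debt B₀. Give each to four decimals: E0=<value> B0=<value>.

d₁ = [ln(V₀/D) + (r + σ²/2)T] / (σ√T)
   = [ln(71.7377/61.2538) + (0.0479 + 0.5·0.1362²)·7.5036] / (0.1362·√7.5036)
   = [0.157991 + 0.429020] / 0.373089 = 1.573381
d₂ = d₁ − σ√T = 1.573381 − 0.373089 = 1.200293
N(d₁) = 0.942185,  N(d₂) = 0.884987,  e^(−rT) = 0.698079
E₀ = V₀·N(d₁) − D·e^(−rT)·N(d₂)
   = 71.7377·0.942185 − 61.2538·0.698079·0.884987 = 29.748100
B₀ = V₀ − E₀ = 71.7377 − 29.748100 = 41.989600

E0=29.7481 B0=41.9896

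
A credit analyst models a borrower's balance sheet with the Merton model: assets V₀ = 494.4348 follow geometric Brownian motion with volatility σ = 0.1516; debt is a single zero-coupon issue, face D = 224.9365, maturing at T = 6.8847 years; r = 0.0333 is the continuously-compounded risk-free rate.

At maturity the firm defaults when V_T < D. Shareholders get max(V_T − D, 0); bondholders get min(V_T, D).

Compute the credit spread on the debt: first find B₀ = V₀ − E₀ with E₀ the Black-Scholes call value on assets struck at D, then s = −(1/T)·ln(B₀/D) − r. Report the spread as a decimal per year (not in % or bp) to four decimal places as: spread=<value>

d₁ = [ln(V₀/D) + (r + σ²/2)T] / (σ√T)
   = [ln(494.4348/224.9365) + (0.0333 + 0.5·0.1516²)·6.8847] / (0.1516·√6.8847)
   = [0.787597 + 0.308375] / 0.397779 = 2.755228
d₂ = d₁ − σ√T = 2.755228 − 0.397779 = 2.357450
N(d₁) = 0.997067,  N(d₂) = 0.990800,  e^(−rT) = 0.795121
E₀ = V₀·N(d₁) − D·e^(−rT)·N(d₂)
   = 494.4348·0.997067 − 224.9365·0.795121·0.990800 = 315.778545
B₀ = V₀ − E₀ = 494.4348 − 315.778545 = 178.656255
spread = −(1/T)·ln(B₀/D) − r = −(1/6.8847)·ln(178.656255/224.9365) − 0.0333 = 0.00015891

spread=0.0002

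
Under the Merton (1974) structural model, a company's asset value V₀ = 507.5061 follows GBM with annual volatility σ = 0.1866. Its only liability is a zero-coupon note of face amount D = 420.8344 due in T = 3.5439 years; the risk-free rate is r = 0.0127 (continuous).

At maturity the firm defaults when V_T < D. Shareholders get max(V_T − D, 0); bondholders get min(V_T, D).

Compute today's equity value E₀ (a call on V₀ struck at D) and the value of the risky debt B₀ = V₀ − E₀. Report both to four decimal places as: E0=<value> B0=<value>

d₁ = [ln(V₀/D) + (r + σ²/2)T] / (σ√T)
   = [ln(507.5061/420.8344) + (0.0127 + 0.5·0.1866²)·3.5439] / (0.1866·√3.5439)
   = [0.187269 + 0.106706] / 0.351279 = 0.836871
d₂ = d₁ − σ√T = 0.836871 − 0.351279 = 0.485592
N(d₁) = 0.798667,  N(d₂) = 0.686372,  e^(−rT) = 0.955990
E₀ = V₀·N(d₁) − D·e^(−rT)·N(d₂)
   = 507.5061·0.798667 − 420.8344·0.955990·0.686372 = 129.191934
B₀ = V₀ − E₀ = 507.5061 − 129.191934 = 378.314166

E0=129.1919 B0=378.3142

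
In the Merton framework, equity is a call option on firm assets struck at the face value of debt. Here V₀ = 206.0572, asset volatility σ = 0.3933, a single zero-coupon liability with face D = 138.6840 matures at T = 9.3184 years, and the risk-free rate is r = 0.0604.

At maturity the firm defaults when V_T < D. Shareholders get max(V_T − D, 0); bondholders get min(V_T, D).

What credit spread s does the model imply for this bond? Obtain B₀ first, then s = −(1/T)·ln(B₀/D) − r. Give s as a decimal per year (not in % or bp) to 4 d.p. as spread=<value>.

d₁ = [ln(V₀/D) + (r + σ²/2)T] / (σ√T)
   = [ln(206.0572/138.6840) + (0.0604 + 0.5·0.3933²)·9.3184] / (0.3933·√9.3184)
   = [0.395956 + 1.283539] / 1.200590 = 1.398892
d₂ = d₁ − σ√T = 1.398892 − 1.200590 = 0.198302
N(d₁) = 0.919077,  N(d₂) = 0.578596,  e^(−rT) = 0.569594
E₀ = V₀·N(d₁) − D·e^(−rT)·N(d₂)
   = 206.0572·0.919077 − 138.6840·0.569594·0.578596 = 143.677150
B₀ = V₀ − E₀ = 206.0572 − 143.677150 = 62.380050
spread = −(1/T)·ln(B₀/D) − r = −(1/9.3184)·ln(62.380050/138.6840) − 0.0604 = 0.02533923

spread=0.0253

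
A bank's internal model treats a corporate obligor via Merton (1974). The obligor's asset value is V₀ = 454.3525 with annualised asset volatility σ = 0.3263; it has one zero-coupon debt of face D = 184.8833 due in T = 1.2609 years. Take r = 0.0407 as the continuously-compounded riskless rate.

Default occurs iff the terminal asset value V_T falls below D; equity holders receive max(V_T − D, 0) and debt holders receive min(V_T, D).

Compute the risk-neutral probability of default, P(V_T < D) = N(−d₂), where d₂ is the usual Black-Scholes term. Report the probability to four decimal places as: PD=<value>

d₁ = [ln(V₀/D) + (r + σ²/2)T] / (σ√T)
   = [ln(454.3525/184.8833) + (0.0407 + 0.5·0.3263²)·1.2609] / (0.3263·√1.2609)
   = [0.899149 + 0.118444] / 0.366402 = 2.777259
d₂ = d₁ − σ√T = 2.777259 − 0.366402 = 2.410857
risk-neutral PD = N(−d₂) = N(-2.410857) = 0.007958

PD=0.0080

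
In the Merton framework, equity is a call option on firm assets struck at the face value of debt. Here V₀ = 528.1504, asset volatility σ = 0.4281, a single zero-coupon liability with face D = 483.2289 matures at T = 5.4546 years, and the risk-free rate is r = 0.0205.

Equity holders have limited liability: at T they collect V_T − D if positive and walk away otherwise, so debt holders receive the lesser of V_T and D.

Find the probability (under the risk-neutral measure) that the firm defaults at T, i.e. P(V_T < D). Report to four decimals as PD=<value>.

PD=0.6176

d₁ = [ln(V₀/D) + (r + σ²/2)T] / (σ√T)
   = [ln(528.1504/483.2289) + (0.0205 + 0.5·0.4281²)·5.4546] / (0.4281·√5.4546)
   = [0.088891 + 0.611651] / 0.999831 = 0.700659
d₂ = d₁ − σ√T = 0.700659 − 0.999831 = -0.299172
risk-neutral PD = N(−d₂) = N(0.299172) = 0.617596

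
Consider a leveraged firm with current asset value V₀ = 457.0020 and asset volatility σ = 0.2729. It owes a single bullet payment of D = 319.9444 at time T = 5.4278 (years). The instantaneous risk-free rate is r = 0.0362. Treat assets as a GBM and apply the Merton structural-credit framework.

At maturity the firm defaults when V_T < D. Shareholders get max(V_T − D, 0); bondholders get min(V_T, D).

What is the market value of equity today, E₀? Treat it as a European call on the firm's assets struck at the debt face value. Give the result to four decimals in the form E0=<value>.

E0=216.8104

d₁ = [ln(V₀/D) + (r + σ²/2)T] / (σ√T)
   = [ln(457.0020/319.9444) + (0.0362 + 0.5·0.2729²)·5.4278] / (0.2729·√5.4278)
   = [0.356541 + 0.398602] / 0.635793 = 1.187719
d₂ = d₁ − σ√T = 1.187719 − 0.635793 = 0.551927
N(d₁) = 0.882528,  N(d₂) = 0.709501,  e^(−rT) = 0.821613
E₀ = V₀·N(d₁) − D·e^(−rT)·N(d₂)
   = 457.0020·0.882528 − 319.9444·0.821613·0.709501 = 216.810368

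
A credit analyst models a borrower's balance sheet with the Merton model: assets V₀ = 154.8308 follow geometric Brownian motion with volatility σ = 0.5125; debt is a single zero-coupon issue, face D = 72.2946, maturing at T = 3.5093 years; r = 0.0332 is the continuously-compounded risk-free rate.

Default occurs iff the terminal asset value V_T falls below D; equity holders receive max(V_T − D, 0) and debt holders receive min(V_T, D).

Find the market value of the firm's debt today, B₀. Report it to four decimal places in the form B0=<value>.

B0=55.6140

d₁ = [ln(V₀/D) + (r + σ²/2)T] / (σ√T)
   = [ln(154.8308/72.2946) + (0.0332 + 0.5·0.5125²)·3.5093] / (0.5125·√3.5093)
   = [0.761583 + 0.577379] / 0.960073 = 1.394646
d₂ = d₁ − σ√T = 1.394646 − 0.960073 = 0.434574
N(d₁) = 0.918439,  N(d₂) = 0.668064,  e^(−rT) = 0.890022
E₀ = V₀·N(d₁) − D·e^(−rT)·N(d₂)
   = 154.8308·0.918439 − 72.2946·0.890022·0.668064 = 99.216822
B₀ = V₀ − E₀ = 154.8308 − 99.216822 = 55.613978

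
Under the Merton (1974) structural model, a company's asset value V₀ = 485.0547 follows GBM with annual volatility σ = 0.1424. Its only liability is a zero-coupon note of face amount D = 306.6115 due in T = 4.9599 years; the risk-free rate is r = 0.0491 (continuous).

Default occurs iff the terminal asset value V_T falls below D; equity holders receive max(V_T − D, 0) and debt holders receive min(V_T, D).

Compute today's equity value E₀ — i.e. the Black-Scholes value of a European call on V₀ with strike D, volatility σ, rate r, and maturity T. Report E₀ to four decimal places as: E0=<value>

E0=245.2187

d₁ = [ln(V₀/D) + (r + σ²/2)T] / (σ√T)
   = [ln(485.0547/306.6115) + (0.0491 + 0.5·0.1424²)·4.9599] / (0.1424·√4.9599)
   = [0.458680 + 0.293819] / 0.317137 = 2.372791
d₂ = d₁ − σ√T = 2.372791 − 0.317137 = 2.055655
N(d₁) = 0.991173,  N(d₂) = 0.980092,  e^(−rT) = 0.783855
E₀ = V₀·N(d₁) − D·e^(−rT)·N(d₂)
   = 485.0547·0.991173 − 306.6115·0.783855·0.980092 = 245.218722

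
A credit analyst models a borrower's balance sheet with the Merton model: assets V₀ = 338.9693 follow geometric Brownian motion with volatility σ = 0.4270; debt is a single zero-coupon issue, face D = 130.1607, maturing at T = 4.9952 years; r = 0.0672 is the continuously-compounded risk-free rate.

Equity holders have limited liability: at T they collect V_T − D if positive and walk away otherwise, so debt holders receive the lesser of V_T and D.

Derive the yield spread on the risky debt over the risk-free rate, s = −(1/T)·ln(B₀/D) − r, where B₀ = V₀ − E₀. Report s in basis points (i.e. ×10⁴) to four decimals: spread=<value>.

spread=141.2201

d₁ = [ln(V₀/D) + (r + σ²/2)T] / (σ√T)
   = [ln(338.9693/130.1607) + (0.0672 + 0.5·0.4270²)·4.9952] / (0.4270·√4.9952)
   = [0.957140 + 0.791062] / 0.954343 = 1.831839
d₂ = d₁ − σ√T = 1.831839 − 0.954343 = 0.877496
N(d₁) = 0.966512,  N(d₂) = 0.809891,  e^(−rT) = 0.714854
E₀ = V₀·N(d₁) − D·e^(−rT)·N(d₂)
   = 338.9693·0.966512 − 130.1607·0.714854·0.809891 = 252.260955
B₀ = V₀ − E₀ = 338.9693 − 252.260955 = 86.708345
spread = −(1/T)·ln(B₀/D) − r = −(1/4.9952)·ln(86.708345/130.1607) − 0.0672 = 0.01412201
in basis points: 0.01412201 × 10⁴ = 141.2201 bp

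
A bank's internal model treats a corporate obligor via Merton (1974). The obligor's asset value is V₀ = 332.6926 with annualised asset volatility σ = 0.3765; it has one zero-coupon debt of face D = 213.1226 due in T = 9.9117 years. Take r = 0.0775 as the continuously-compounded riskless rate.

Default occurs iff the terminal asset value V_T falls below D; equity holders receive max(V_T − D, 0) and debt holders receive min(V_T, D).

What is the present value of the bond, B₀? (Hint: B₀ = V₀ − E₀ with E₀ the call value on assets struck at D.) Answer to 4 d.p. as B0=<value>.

B0=83.5534

d₁ = [ln(V₀/D) + (r + σ²/2)T] / (σ√T)
   = [ln(332.6926/213.1226) + (0.0775 + 0.5·0.3765²)·9.9117] / (0.3765·√9.9117)
   = [0.445351 + 1.470660] / 1.185329 = 1.616438
d₂ = d₁ − σ√T = 1.616438 − 1.185329 = 0.431108
N(d₁) = 0.947000,  N(d₂) = 0.666805,  e^(−rT) = 0.463867
E₀ = V₀·N(d₁) − D·e^(−rT)·N(d₂)
   = 332.6926·0.947000 − 213.1226·0.463867·0.666805 = 249.139175
B₀ = V₀ − E₀ = 332.6926 − 249.139175 = 83.553425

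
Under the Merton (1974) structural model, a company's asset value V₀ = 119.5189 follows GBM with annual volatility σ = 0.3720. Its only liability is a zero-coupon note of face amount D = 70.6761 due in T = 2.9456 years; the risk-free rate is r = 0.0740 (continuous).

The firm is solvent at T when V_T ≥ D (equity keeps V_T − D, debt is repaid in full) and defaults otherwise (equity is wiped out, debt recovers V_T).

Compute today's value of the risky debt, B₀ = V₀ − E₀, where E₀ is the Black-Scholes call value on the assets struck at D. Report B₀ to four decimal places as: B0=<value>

d₁ = [ln(V₀/D) + (r + σ²/2)T] / (σ√T)
   = [ln(119.5189/70.6761) + (0.0740 + 0.5·0.3720²)·2.9456] / (0.3720·√2.9456)
   = [0.525367 + 0.421786] / 0.638454 = 1.483510
d₂ = d₁ − σ√T = 1.483510 − 0.638454 = 0.845056
N(d₁) = 0.931031,  N(d₂) = 0.800960,  e^(−rT) = 0.804146
E₀ = V₀·N(d₁) − D·e^(−rT)·N(d₂)
   = 119.5189·0.931031 − 70.6761·0.804146·0.800960 = 65.754052
B₀ = V₀ − E₀ = 119.5189 − 65.754052 = 53.764848

B0=53.7648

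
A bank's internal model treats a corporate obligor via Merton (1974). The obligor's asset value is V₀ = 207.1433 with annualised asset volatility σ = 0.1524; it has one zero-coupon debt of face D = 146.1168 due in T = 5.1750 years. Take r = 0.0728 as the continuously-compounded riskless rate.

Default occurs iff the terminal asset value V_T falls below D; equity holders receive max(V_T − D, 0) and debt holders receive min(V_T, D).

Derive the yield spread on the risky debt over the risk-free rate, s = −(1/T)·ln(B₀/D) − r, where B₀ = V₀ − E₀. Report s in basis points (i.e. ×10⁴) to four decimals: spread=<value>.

d₁ = [ln(V₀/D) + (r + σ²/2)T] / (σ√T)
   = [ln(207.1433/146.1168) + (0.0728 + 0.5·0.1524²)·5.1750] / (0.1524·√5.1750)
   = [0.349005 + 0.436837] / 0.346689 = 2.266703
d₂ = d₁ − σ√T = 2.266703 − 0.346689 = 1.920014
N(d₁) = 0.988296,  N(d₂) = 0.972572,  e^(−rT) = 0.686094
E₀ = V₀·N(d₁) − D·e^(−rT)·N(d₂)
   = 207.1433·0.988296 − 146.1168·0.686094·0.972572 = 107.218594
B₀ = V₀ − E₀ = 207.1433 − 107.218594 = 99.924706
spread = −(1/T)·ln(B₀/D) − r = −(1/5.1750)·ln(99.924706/146.1168) − 0.0728 = 0.00062789
in basis points: 0.00062789 × 10⁴ = 6.2789 bp

spread=6.2789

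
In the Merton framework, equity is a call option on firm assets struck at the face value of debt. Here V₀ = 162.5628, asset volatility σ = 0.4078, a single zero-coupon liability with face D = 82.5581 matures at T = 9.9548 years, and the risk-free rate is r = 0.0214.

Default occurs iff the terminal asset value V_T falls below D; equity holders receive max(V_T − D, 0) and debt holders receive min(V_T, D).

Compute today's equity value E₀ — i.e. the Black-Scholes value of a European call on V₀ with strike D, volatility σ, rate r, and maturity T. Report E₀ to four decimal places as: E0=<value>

d₁ = [ln(V₀/D) + (r + σ²/2)T] / (σ√T)
   = [ln(162.5628/82.5581) + (0.0214 + 0.5·0.4078²)·9.9548] / (0.4078·√9.9548)
   = [0.677562 + 1.040779] / 1.286659 = 1.335506
d₂ = d₁ − σ√T = 1.335506 − 1.286659 = 0.048847
N(d₁) = 0.909145,  N(d₂) = 0.519479,  e^(−rT) = 0.808130
E₀ = V₀·N(d₁) − D·e^(−rT)·N(d₂)
   = 162.5628·0.909145 − 82.5581·0.808130·0.519479 = 113.134650

E0=113.1346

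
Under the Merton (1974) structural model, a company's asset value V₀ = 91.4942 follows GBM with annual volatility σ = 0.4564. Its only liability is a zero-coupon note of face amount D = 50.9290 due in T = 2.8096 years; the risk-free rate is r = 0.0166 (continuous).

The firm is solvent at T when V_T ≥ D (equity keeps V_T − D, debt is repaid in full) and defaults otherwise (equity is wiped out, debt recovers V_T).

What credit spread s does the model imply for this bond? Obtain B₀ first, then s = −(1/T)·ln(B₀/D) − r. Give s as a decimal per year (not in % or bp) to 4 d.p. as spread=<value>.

d₁ = [ln(V₀/D) + (r + σ²/2)T] / (σ√T)
   = [ln(91.4942/50.9290) + (0.0166 + 0.5·0.4564²)·2.8096] / (0.4564·√2.8096)
   = [0.585843 + 0.339261] / 0.765011 = 1.209268
d₂ = d₁ − σ√T = 1.209268 − 0.765011 = 0.444256
N(d₁) = 0.886720,  N(d₂) = 0.671571,  e^(−rT) = 0.954432
E₀ = V₀·N(d₁) − D·e^(−rT)·N(d₂)
   = 91.4942·0.886720 − 50.9290·0.954432·0.671571 = 48.485831
B₀ = V₀ − E₀ = 91.4942 − 48.485831 = 43.008369
spread = −(1/T)·ln(B₀/D) − r = −(1/2.8096)·ln(43.008369/50.9290) − 0.0166 = 0.04356436

spread=0.0436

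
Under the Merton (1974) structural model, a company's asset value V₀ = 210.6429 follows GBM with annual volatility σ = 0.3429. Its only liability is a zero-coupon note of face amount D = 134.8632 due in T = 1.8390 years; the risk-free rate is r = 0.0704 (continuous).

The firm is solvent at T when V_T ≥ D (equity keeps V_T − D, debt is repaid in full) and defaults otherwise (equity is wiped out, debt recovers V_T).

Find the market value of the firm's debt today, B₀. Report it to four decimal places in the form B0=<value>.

B0=114.7399

d₁ = [ln(V₀/D) + (r + σ²/2)T] / (σ√T)
   = [ln(210.6429/134.8632) + (0.0704 + 0.5·0.3429²)·1.8390] / (0.3429·√1.8390)
   = [0.445903 + 0.237581] / 0.465006 = 1.469840
d₂ = d₁ − σ√T = 1.469840 − 0.465006 = 1.004834
N(d₁) = 0.929197,  N(d₂) = 0.842512,  e^(−rT) = 0.878565
E₀ = V₀·N(d₁) − D·e^(−rT)·N(d₂)
   = 210.6429·0.929197 − 134.8632·0.878565·0.842512 = 95.902958
B₀ = V₀ − E₀ = 210.6429 − 95.902958 = 114.739942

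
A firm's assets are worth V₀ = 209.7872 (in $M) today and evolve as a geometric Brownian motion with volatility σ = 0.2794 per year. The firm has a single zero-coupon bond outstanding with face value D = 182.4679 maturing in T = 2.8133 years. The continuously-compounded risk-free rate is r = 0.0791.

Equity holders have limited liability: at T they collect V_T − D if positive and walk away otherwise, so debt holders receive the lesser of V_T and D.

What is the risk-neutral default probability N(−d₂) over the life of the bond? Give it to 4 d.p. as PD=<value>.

PD=0.2952

d₁ = [ln(V₀/D) + (r + σ²/2)T] / (σ√T)
   = [ln(209.7872/182.4679) + (0.0791 + 0.5·0.2794²)·2.8133] / (0.2794·√2.8133)
   = [0.139519 + 0.332341] / 0.468635 = 1.006884
d₂ = d₁ − σ√T = 1.006884 − 0.468635 = 0.538249
risk-neutral PD = N(−d₂) = N(-0.538249) = 0.295203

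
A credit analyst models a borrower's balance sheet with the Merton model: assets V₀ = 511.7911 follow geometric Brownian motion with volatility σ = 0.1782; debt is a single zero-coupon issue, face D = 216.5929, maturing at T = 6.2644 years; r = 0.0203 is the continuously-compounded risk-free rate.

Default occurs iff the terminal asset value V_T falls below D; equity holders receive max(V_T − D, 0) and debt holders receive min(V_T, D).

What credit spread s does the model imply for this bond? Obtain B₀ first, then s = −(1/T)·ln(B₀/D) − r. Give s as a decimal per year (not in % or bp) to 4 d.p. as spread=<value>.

spread=0.0005

d₁ = [ln(V₀/D) + (r + σ²/2)T] / (σ√T)
   = [ln(511.7911/216.5929) + (0.0203 + 0.5·0.1782²)·6.2644] / (0.1782·√6.2644)
   = [0.859897 + 0.226631] / 0.446013 = 2.436091
d₂ = d₁ − σ√T = 2.436091 − 0.446013 = 1.990078
N(d₁) = 0.992577,  N(d₂) = 0.976709,  e^(−rT) = 0.880586
E₀ = V₀·N(d₁) − D·e^(−rT)·N(d₂)
   = 511.7911·0.992577 − 216.5929·0.880586·0.976709 = 321.705382
B₀ = V₀ − E₀ = 511.7911 − 321.705382 = 190.085718
spread = −(1/T)·ln(B₀/D) − r = −(1/6.2644)·ln(190.085718/216.5929) − 0.0203 = 0.00053910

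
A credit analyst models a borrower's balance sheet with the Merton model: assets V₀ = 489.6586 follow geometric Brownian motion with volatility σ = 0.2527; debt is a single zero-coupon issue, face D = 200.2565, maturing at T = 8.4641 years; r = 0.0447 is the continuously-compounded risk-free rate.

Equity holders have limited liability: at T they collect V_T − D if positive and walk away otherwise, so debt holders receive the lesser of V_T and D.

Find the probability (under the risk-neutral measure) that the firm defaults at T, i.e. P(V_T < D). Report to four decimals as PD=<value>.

PD=0.0864

d₁ = [ln(V₀/D) + (r + σ²/2)T] / (σ√T)
   = [ln(489.6586/200.2565) + (0.0447 + 0.5·0.2527²)·8.4641] / (0.2527·√8.4641)
   = [0.894109 + 0.648593] / 0.735183 = 2.098391
d₂ = d₁ − σ√T = 2.098391 − 0.735183 = 1.363208
risk-neutral PD = N(−d₂) = N(-1.363208) = 0.086409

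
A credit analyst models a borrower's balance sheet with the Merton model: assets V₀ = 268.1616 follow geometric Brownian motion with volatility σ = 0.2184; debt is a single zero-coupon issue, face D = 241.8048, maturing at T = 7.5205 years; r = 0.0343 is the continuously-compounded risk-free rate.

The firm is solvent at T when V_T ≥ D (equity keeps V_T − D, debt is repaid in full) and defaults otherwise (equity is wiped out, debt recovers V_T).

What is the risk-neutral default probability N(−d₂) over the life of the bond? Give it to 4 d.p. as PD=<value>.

d₁ = [ln(V₀/D) + (r + σ²/2)T] / (σ√T)
   = [ln(268.1616/241.8048) + (0.0343 + 0.5·0.2184²)·7.5205] / (0.2184·√7.5205)
   = [0.103459 + 0.437312] / 0.598930 = 0.902895
d₂ = d₁ − σ√T = 0.902895 − 0.598930 = 0.303965
risk-neutral PD = N(−d₂) = N(-0.303965) = 0.380577

PD=0.3806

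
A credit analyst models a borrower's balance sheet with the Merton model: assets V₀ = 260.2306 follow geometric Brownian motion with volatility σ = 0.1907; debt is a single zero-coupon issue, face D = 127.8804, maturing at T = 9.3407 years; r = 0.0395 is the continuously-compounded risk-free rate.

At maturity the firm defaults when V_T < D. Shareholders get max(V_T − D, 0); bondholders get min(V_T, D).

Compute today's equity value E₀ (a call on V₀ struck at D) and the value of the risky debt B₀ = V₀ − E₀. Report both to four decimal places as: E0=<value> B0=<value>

E0=172.8775 B0=87.3531

d₁ = [ln(V₀/D) + (r + σ²/2)T] / (σ√T)
   = [ln(260.2306/127.8804) + (0.0395 + 0.5·0.1907²)·9.3407] / (0.1907·√9.3407)
   = [0.710473 + 0.538802] / 0.582828 = 2.143470
d₂ = d₁ − σ√T = 2.143470 − 0.582828 = 1.560642
N(d₁) = 0.983962,  N(d₂) = 0.940696,  e^(−rT) = 0.691455
E₀ = V₀·N(d₁) − D·e^(−rT)·N(d₂)
   = 260.2306·0.983962 − 127.8804·0.691455·0.940696 = 172.877478
B₀ = V₀ − E₀ = 260.2306 − 172.877478 = 87.353122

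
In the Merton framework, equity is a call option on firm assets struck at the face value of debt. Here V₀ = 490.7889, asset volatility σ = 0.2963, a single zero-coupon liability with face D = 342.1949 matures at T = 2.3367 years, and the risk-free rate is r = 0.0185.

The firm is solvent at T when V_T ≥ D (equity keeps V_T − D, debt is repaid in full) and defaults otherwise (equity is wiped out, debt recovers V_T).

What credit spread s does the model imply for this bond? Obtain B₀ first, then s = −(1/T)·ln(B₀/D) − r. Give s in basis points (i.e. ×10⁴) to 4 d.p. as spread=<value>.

spread=245.0162

d₁ = [ln(V₀/D) + (r + σ²/2)T] / (σ√T)
   = [ln(490.7889/342.1949) + (0.0185 + 0.5·0.2963²)·2.3367] / (0.2963·√2.3367)
   = [0.360634 + 0.145803] / 0.452932 = 1.118129
d₂ = d₁ − σ√T = 1.118129 − 0.452932 = 0.665196
N(d₁) = 0.868244,  N(d₂) = 0.747038,  e^(−rT) = 0.957692
E₀ = V₀·N(d₁) − D·e^(−rT)·N(d₂)
   = 490.7889·0.868244 − 342.1949·0.957692·0.747038 = 181.307321
B₀ = V₀ − E₀ = 490.7889 − 181.307321 = 309.481579
spread = −(1/T)·ln(B₀/D) − r = −(1/2.3367)·ln(309.481579/342.1949) − 0.0185 = 0.02450162
in basis points: 0.02450162 × 10⁴ = 245.0162 bp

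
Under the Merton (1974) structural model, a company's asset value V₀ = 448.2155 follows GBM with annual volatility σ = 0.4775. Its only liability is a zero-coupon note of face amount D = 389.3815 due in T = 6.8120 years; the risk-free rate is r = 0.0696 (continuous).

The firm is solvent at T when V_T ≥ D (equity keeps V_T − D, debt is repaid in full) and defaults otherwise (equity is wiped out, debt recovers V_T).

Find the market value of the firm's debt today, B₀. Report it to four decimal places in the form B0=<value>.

B0=167.8817

d₁ = [ln(V₀/D) + (r + σ²/2)T] / (σ√T)
   = [ln(448.2155/389.3815) + (0.0696 + 0.5·0.4775²)·6.8120] / (0.4775·√6.8120)
   = [0.140715 + 1.250704] / 1.246266 = 1.116470
d₂ = d₁ − σ√T = 1.116470 − 1.246266 = -0.129795
N(d₁) = 0.867890,  N(d₂) = 0.448364,  e^(−rT) = 0.622436
E₀ = V₀·N(d₁) − D·e^(−rT)·N(d₂)
   = 448.2155·0.867890 − 389.3815·0.622436·0.448364 = 280.333842
B₀ = V₀ − E₀ = 448.2155 − 280.333842 = 167.881658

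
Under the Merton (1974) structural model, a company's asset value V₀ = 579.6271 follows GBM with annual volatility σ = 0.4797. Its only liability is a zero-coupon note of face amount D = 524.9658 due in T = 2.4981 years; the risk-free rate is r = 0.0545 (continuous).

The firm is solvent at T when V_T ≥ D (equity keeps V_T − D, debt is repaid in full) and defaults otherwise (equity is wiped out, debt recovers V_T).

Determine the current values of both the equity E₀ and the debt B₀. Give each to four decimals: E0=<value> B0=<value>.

d₁ = [ln(V₀/D) + (r + σ²/2)T] / (σ√T)
   = [ln(579.6271/524.9658) + (0.0545 + 0.5·0.4797²)·2.4981] / (0.4797·√2.4981)
   = [0.099052 + 0.423568] / 0.758184 = 0.689305
d₂ = d₁ − σ√T = 0.689305 − 0.758184 = -0.068879
N(d₁) = 0.754684,  N(d₂) = 0.472543,  e^(−rT) = 0.872715
E₀ = V₀·N(d₁) − D·e^(−rT)·N(d₂)
   = 579.6271·0.754684 − 524.9658·0.872715·0.472543 = 220.942089
B₀ = V₀ − E₀ = 579.6271 − 220.942089 = 358.685011

E0=220.9421 B0=358.6850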